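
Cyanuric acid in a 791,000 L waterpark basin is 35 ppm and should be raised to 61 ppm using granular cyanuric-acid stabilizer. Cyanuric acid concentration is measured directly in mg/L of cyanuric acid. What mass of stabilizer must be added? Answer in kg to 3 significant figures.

CYA to add: (61 − 35) = 26 mg/L × 791,000 L = 20,570 g cyanuric acid.

20.6 kg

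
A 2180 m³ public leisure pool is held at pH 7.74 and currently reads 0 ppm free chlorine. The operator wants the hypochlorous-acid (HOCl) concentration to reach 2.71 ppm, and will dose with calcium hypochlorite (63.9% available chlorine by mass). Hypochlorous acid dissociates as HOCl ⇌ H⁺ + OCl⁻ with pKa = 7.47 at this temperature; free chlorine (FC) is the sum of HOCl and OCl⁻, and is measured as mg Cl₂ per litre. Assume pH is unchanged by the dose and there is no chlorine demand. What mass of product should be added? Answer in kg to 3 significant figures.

Volume: 2180 m³ = 2,180,000 L.
[OCl⁻]/[HOCl] = 10^(pH − pKa) = 10^(7.74 − 7.47) = 1.862; fraction as HOCl = 1/(1 + 1.862) = 0.3494.
Free chlorine required for 2.71 ppm HOCl: 2.71 / 0.3494 = 7.756 ppm.
FC to add: 7.756 − 0 = 7.756 mg/L as Cl₂.
Cl₂ equivalent: 7.756 mg/L × 2,180,000 L = 16,910 g.
Product at 63.9% available Cl: 16,910 / 0.639 = 26,460 g.

26.5 kg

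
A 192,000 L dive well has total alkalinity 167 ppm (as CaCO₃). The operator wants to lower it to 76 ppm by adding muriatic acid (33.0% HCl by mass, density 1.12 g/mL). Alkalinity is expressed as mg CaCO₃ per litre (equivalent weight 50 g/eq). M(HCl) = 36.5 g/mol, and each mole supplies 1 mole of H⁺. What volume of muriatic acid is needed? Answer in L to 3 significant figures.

34.5 L

Alkalinity to neutralize: (167 − 76) = 91 mg/L as CaCO₃ × 192,000 L = 17,470 g as CaCO₃.
Equivalents of H⁺ required: 17,470 ÷ 50 g/eq = 349.4 eq = 349.4 mol HCl.
Mass of HCl: 349.4 × 36.5 = 12,750 g.
Mass of 33.0% solution: 12,750 / 0.33 = 38,650 g.
Volume: 38,650 g ÷ 1.12 g/mL = 34,510 mL.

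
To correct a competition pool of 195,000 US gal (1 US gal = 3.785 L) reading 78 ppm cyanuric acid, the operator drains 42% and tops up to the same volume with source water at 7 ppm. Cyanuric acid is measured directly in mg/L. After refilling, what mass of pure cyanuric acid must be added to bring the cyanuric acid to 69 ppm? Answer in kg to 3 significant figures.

Volume: 195,000 US gal × 3.785 L/gal = 738,075 L.
After draining 42% and refilling: 78 × 0.58 + 7 × 0.42 = 48.18 ppm.
Deficit to target: 69 − 48.18 = 20.82 mg/L.
Mass: 20.82 mg/L × 738,075 L = 15,370 g cyanuric acid.

15.4 kg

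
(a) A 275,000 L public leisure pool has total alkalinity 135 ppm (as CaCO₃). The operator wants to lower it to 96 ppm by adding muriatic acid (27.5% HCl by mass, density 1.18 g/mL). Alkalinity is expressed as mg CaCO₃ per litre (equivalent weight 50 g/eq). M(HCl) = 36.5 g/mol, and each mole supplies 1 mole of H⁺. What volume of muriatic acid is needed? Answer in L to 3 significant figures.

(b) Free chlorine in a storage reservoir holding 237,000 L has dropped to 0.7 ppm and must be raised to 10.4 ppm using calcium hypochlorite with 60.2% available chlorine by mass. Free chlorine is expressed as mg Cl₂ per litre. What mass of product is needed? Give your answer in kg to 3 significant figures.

(a) Alkalinity to neutralize: (135 − 96) = 39 mg/L as CaCO₃ × 275,000 L = 10,720 g as CaCO₃.
(a) Equivalents of H⁺ required: 10,720 ÷ 50 g/eq = 214.5 eq = 214.5 mol HCl.
(a) Mass of HCl: 214.5 × 36.5 = 7829 g.
(a) Mass of 27.5% solution: 7829 / 0.275 = 28,470 g.
(a) Volume: 28,470 g ÷ 1.18 g/mL = 24,130 mL.

(b) Chlorine deficit: 10.4 − 0.7 = 9.7 ppm = 9.7 mg/L as Cl₂.
(b) Cl₂ equivalent needed: 9.7 mg/L × 237,000 L = 2,299,000 mg = 2299 g.
(b) Product at 60.2% available chlorine: 2299 / 0.602 = 3819 g.

(a) 24.1 L; (b) 3.82 kg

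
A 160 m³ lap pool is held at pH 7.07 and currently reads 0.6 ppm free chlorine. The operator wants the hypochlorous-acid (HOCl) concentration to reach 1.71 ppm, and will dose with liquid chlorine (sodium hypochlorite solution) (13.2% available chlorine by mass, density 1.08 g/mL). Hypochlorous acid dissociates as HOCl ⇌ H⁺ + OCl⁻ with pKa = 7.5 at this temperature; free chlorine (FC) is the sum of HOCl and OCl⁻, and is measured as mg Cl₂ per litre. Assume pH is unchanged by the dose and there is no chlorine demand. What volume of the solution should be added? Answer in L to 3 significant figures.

Volume: 160 m³ = 160,000 L.
[OCl⁻]/[HOCl] = 10^(pH − pKa) = 10^(7.07 − 7.5) = 0.3715; fraction as HOCl = 1/(1 + 0.3715) = 0.7291.
Free chlorine required for 1.71 ppm HOCl: 1.71 / 0.7291 = 2.345 ppm.
FC to add: 2.345 − 0.6 = 1.745 mg/L as Cl₂.
Cl₂ equivalent: 1.745 mg/L × 160,000 L = 279.3 g.
Product at 13.2% available Cl: 279.3 / 0.132 = 2116 g.
Volume: 2116 g ÷ 1.08 g/mL = 1959 mL.

1.96 L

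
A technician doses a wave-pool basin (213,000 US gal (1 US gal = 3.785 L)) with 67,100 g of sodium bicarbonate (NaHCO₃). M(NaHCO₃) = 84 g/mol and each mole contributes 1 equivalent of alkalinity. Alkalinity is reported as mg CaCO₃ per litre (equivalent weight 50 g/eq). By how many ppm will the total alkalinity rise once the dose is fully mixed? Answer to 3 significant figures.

Volume: 213,000 US gal × 3.785 L/gal = 806,205 L.
Moles of NaHCO₃: 67,100 g ÷ 84 g/mol = 798.8 mol → 798.8 eq of alkalinity.
As CaCO₃: 798.8 eq × 50 g/eq = 39,940 g.
Rise: 39,940 g / 806,205 L × 1000 = 49.54 mg/L.

49.5 ppm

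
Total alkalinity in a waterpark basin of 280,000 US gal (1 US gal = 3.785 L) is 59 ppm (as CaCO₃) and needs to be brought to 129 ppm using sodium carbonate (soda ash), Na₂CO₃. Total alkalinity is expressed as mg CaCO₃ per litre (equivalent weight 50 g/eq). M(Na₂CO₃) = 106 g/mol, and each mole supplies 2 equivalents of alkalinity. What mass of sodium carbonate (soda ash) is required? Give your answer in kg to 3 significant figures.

78.6 kg

Volume: 280,000 US gal × 3.785 L/gal = 1,059,800 L.
Alkalinity to add: (129 − 59) = 70 mg/L as CaCO₃ × 1,059,800 L = 74,190 g as CaCO₃.
Equivalents: 74,190 g ÷ 50 g/eq = 1484 eq.
Each mole of Na₂CO₃ supplies 2 eq, so 1484 / 2 = 741.9 mol.
Mass: 741.9 mol × 106 g/mol = 78,640 g.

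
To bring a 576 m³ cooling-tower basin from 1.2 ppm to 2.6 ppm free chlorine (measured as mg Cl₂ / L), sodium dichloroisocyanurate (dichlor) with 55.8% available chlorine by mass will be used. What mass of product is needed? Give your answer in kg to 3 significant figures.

1.45 kg

Volume: 576 m³ = 576,000 L.
Chlorine deficit: 2.6 − 1.2 = 1.4 ppm = 1.4 mg/L as Cl₂.
Cl₂ equivalent needed: 1.4 mg/L × 576,000 L = 806,400 mg = 806.4 g.
Product at 55.8% available chlorine: 806.4 / 0.558 = 1445 g.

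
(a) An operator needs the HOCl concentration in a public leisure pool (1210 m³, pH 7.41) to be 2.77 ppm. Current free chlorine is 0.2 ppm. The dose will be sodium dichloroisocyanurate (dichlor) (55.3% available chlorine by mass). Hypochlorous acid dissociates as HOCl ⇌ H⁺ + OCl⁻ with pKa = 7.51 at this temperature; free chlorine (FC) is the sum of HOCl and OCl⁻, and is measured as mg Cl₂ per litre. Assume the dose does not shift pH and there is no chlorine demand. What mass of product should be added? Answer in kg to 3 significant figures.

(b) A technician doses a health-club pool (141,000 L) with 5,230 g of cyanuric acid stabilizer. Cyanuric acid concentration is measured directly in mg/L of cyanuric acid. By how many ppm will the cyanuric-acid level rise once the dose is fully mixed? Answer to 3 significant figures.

(a) Volume: 1210 m³ = 1,210,000 L.
(a) [OCl⁻]/[HOCl] = 10^(pH − pKa) = 10^(7.41 − 7.51) = 0.7943; fraction as HOCl = 1/(1 + 0.7943) = 0.5573.
(a) Free chlorine required for 2.77 ppm HOCl: 2.77 / 0.5573 = 4.97 ppm.
(a) FC to add: 4.97 − 0.2 = 4.77 mg/L as Cl₂.
(a) Cl₂ equivalent: 4.77 mg/L × 1,210,000 L = 5772 g.
(a) Product at 55.3% available Cl: 5772 / 0.553 = 10,440 g.

(b) Rise: 5,230 g / 141,000 L × 1000 = 37.09 mg/L.

(a) 10.4 kg; (b) 37.1 ppm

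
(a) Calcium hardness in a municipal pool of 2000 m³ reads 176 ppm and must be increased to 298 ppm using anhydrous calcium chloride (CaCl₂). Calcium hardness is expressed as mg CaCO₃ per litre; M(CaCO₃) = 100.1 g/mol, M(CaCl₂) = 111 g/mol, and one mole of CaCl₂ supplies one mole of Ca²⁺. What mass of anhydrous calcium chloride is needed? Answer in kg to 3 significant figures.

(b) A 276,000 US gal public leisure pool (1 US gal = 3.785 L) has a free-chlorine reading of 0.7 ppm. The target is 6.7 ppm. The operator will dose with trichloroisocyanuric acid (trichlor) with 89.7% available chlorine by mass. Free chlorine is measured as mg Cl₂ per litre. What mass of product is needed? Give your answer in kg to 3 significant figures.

(a) Volume: 2000 m³ = 2,000,000 L.
(a) Hardness to add: (298 − 176) = 122 mg/L as CaCO₃ × 2,000,000 L = 244,000 g as CaCO₃.
(a) Moles of Ca²⁺ (1 mol Ca²⁺ ≡ 1 mol CaCO₃): 244,000 / 100.1 g/mol = 2438 mol.
(a) Mass of CaCl₂: 2438 × 111 = 270,600 g.

(b) Volume: 276,000 US gal × 3.785 L/gal = 1,044,660 L.
(b) Chlorine deficit: 6.7 − 0.7 = 6 ppm = 6 mg/L as Cl₂.
(b) Cl₂ equivalent needed: 6 mg/L × 1,044,660 L = 6,268,000 mg = 6268 g.
(b) Product at 89.7% available chlorine: 6268 / 0.897 = 6988 g.

(a) 271 kg; (b) 6.99 kg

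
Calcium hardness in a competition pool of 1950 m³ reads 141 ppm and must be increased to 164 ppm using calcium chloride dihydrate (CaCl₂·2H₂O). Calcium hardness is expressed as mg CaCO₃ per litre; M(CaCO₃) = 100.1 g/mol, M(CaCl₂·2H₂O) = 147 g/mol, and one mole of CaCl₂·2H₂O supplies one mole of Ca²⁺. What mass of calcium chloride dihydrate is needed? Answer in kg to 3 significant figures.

65.9 kg

Volume: 1950 m³ = 1,950,000 L.
Hardness to add: (164 − 141) = 23 mg/L as CaCO₃ × 1,950,000 L = 44,850 g as CaCO₃.
Moles of Ca²⁺ (1 mol Ca²⁺ ≡ 1 mol CaCO₃): 44,850 / 100.1 g/mol = 448.1 mol.
Mass of CaCl₂·2H₂O: 448.1 × 147 = 65,860 g.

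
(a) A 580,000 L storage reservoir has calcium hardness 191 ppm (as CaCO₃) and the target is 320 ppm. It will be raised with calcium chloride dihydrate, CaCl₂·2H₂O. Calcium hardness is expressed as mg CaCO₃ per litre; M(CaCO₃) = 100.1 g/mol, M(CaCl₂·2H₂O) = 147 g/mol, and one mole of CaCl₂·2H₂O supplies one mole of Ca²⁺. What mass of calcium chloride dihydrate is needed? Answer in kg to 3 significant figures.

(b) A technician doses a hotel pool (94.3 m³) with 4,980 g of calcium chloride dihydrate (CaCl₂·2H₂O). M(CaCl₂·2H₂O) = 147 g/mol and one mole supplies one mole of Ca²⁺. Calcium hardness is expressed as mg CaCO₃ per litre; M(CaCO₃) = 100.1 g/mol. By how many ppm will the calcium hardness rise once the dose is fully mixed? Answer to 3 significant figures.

(a) 110 kg; (b) 36.0 ppm

(a) Hardness to add: (320 − 191) = 129 mg/L as CaCO₃ × 580,000 L = 74,820 g as CaCO₃.
(a) Moles of Ca²⁺ (1 mol Ca²⁺ ≡ 1 mol CaCO₃): 74,820 / 100.1 g/mol = 747.5 mol.
(a) Mass of CaCl₂·2H₂O: 747.5 × 147 = 109,900 g.

(b) Volume: 94.3 m³ = 94,300 L.
(b) Moles of Ca²⁺: 4,980 g ÷ 147 g/mol = 33.88 mol.
(b) As CaCO₃: 33.88 mol × 100.1 g/mol = 3391 g.
(b) Rise: 3391 g / 94,300 L × 1000 = 35.96 mg/L.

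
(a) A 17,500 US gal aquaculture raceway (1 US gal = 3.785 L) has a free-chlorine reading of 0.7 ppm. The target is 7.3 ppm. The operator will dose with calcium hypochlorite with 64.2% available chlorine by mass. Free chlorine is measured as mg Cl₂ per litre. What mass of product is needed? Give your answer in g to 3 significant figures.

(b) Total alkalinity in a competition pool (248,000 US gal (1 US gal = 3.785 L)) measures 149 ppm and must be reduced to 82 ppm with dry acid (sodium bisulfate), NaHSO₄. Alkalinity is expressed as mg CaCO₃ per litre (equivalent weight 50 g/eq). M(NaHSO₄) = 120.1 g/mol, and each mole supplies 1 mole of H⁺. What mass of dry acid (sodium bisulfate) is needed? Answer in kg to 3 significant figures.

(a) 681 g; (b) 151 kg

(a) Volume: 17,500 US gal × 3.785 L/gal = 66,238 L.
(a) Chlorine deficit: 7.3 − 0.7 = 6.6 ppm = 6.6 mg/L as Cl₂.
(a) Cl₂ equivalent needed: 6.6 mg/L × 66,238 L = 437,200 mg = 437.2 g.
(a) Product at 64.2% available chlorine: 437.2 / 0.642 = 680.9 g.

(b) Volume: 248,000 US gal × 3.785 L/gal = 938,680 L.
(b) Alkalinity to neutralize: (149 − 82) = 67 mg/L as CaCO₃ × 938,680 L = 62,890 g as CaCO₃.
(b) Equivalents of H⁺ required: 62,890 ÷ 50 g/eq = 1258 eq = 1258 mol NaHSO₄.
(b) Mass of NaHSO₄: 1258 × 120.1 = 151,100 g.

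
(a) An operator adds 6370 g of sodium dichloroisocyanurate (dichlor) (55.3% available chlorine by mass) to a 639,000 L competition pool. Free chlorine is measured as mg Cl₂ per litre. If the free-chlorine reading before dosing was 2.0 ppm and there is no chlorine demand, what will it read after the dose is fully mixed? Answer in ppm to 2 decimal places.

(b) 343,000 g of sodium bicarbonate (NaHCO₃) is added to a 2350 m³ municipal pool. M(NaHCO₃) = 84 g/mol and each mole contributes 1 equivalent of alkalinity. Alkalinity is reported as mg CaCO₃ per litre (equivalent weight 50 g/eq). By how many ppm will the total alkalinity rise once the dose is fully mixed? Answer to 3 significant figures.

(a) Available chlorine delivered: 6370 g × 0.553 = 3523 g as Cl₂.
(a) Concentration rise: 3523 g / 639,000 L = 5.513 mg/L = 5.51 ppm.
(a) Final FC: 2.0 + 5.51 = 7.51 ppm.

(b) Volume: 2350 m³ = 2,350,000 L.
(b) Moles of NaHCO₃: 343,000 g ÷ 84 g/mol = 4083 mol → 4083 eq of alkalinity.
(b) As CaCO₃: 4083 eq × 50 g/eq = 204,200 g.
(b) Rise: 204,200 g / 2,350,000 L × 1000 = 86.88 mg/L.

(a) 7.51 ppm; (b) 86.9 ppm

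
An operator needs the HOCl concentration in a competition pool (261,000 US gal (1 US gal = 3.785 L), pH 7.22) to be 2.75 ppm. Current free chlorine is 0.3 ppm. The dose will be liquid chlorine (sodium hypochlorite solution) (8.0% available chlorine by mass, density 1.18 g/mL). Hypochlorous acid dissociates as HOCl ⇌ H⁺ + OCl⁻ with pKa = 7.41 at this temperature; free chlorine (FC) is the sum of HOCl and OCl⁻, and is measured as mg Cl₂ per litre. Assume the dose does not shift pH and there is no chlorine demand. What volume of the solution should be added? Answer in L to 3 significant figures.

Volume: 261,000 US gal × 3.785 L/gal = 987,885 L.
[OCl⁻]/[HOCl] = 10^(pH − pKa) = 10^(7.22 − 7.41) = 0.6457; fraction as HOCl = 1/(1 + 0.6457) = 0.6077.
Free chlorine required for 2.75 ppm HOCl: 2.75 / 0.6077 = 4.526 ppm.
FC to add: 4.526 − 0.3 = 4.226 mg/L as Cl₂.
Cl₂ equivalent: 4.226 mg/L × 987,885 L = 4174 g.
Product at 8.0% available Cl: 4174 / 0.08 = 52,180 g.
Volume: 52,180 g ÷ 1.18 g/mL = 44,220 mL.

44.2 L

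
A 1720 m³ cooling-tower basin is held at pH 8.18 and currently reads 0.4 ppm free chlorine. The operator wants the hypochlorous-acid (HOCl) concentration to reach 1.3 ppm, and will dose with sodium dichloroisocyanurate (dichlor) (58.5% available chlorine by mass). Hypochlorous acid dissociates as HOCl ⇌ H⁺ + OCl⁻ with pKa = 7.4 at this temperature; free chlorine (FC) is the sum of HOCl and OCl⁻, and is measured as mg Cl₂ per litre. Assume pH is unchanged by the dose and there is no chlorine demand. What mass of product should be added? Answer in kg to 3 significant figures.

Volume: 1720 m³ = 1,720,000 L.
[OCl⁻]/[HOCl] = 10^(pH − pKa) = 10^(8.18 − 7.4) = 6.026; fraction as HOCl = 1/(1 + 6.026) = 0.1423.
Free chlorine required for 1.3 ppm HOCl: 1.3 / 0.1423 = 9.133 ppm.
FC to add: 9.133 − 0.4 = 8.733 mg/L as Cl₂.
Cl₂ equivalent: 8.733 mg/L × 1,720,000 L = 15,020 g.
Product at 58.5% available Cl: 15,020 / 0.585 = 25,680 g.

25.7 kg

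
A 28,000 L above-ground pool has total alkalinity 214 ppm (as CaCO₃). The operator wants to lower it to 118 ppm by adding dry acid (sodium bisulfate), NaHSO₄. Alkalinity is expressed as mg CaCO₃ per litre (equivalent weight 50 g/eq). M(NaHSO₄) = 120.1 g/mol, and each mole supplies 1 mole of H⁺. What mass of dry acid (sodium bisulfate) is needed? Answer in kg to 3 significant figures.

6.46 kg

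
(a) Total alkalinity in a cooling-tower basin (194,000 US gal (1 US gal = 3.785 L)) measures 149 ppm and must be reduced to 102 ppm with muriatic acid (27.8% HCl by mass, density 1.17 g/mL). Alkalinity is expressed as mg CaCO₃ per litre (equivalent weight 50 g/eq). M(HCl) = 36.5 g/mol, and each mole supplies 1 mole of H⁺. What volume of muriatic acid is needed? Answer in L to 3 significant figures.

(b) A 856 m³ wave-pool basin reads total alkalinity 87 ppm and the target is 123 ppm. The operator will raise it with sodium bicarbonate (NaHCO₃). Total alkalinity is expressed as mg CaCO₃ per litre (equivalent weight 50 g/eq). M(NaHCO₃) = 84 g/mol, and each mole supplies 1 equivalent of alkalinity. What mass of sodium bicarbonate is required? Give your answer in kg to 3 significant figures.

(a) Volume: 194,000 US gal × 3.785 L/gal = 734,290 L.
(a) Alkalinity to neutralize: (149 − 102) = 47 mg/L as CaCO₃ × 734,290 L = 34,510 g as CaCO₃.
(a) Equivalents of H⁺ required: 34,510 ÷ 50 g/eq = 690.2 eq = 690.2 mol HCl.
(a) Mass of HCl: 690.2 × 36.5 = 25,190 g.
(a) Mass of 27.8% solution: 25,190 / 0.278 = 90,620 g.
(a) Volume: 90,620 g ÷ 1.17 g/mL = 77,460 mL.

(b) Volume: 856 m³ = 856,000 L.
(b) Alkalinity to add: (123 − 87) = 36 mg/L as CaCO₃ × 856,000 L = 30,820 g as CaCO₃.
(b) Equivalents: 30,820 g ÷ 50 g/eq = 616.3 eq.
(b) NaHCO₃ supplies 1 eq per mole → 616.3 mol.
(b) Mass: 616.3 mol × 84 g/mol = 51,770 g.

(a) 77.5 L; (b) 51.8 kg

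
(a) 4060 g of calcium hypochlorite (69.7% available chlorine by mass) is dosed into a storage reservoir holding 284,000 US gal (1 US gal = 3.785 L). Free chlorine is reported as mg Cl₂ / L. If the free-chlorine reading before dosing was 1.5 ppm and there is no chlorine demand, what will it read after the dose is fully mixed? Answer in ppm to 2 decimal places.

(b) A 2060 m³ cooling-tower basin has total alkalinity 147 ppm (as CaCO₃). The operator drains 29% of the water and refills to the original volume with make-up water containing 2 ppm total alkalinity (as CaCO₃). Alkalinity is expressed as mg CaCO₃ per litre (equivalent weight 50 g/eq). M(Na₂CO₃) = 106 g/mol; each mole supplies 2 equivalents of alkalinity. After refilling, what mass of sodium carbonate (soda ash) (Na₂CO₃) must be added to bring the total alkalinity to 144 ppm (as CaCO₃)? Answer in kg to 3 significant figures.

(a) Volume: 284,000 US gal × 3.785 L/gal = 1,074,940 L.
(a) Available chlorine delivered: 4060 g × 0.697 = 2830 g as Cl₂.
(a) Concentration rise: 2830 g / 1,074,940 L = 2.633 mg/L = 2.63 ppm.
(a) Final FC: 1.5 + 2.63 = 4.13 ppm.

(b) Volume: 2060 m³ = 2,060,000 L.
(b) After draining 29% and refilling: 147 × 0.71 + 2 × 0.29 = 104.95 ppm.
(b) Deficit to target: 144 − 104.95 = 39.05 mg/L.
(b) As CaCO₃: 39.05 mg/L × 2,060,000 L = 80,440 g; ÷ 50 g/eq ÷ 2 = 804.4 mol Na₂CO₃.
(b) Mass: 804.4 × 106 = 85,270 g.

(a) 4.13 ppm; (b) 85.3 kg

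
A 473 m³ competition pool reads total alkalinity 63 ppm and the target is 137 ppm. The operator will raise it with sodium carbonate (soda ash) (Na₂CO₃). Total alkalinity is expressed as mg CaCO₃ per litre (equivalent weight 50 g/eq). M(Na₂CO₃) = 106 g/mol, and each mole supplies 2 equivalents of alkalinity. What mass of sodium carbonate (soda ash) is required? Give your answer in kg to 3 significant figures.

37.1 kg

Volume: 473 m³ = 473,000 L.
Alkalinity to add: (137 − 63) = 74 mg/L as CaCO₃ × 473,000 L = 35,000 g as CaCO₃.
Equivalents: 35,000 g ÷ 50 g/eq = 700 eq.
Each mole of Na₂CO₃ supplies 2 eq, so 700 / 2 = 350 mol.
Mass: 350 mol × 106 g/mol = 37,100 g.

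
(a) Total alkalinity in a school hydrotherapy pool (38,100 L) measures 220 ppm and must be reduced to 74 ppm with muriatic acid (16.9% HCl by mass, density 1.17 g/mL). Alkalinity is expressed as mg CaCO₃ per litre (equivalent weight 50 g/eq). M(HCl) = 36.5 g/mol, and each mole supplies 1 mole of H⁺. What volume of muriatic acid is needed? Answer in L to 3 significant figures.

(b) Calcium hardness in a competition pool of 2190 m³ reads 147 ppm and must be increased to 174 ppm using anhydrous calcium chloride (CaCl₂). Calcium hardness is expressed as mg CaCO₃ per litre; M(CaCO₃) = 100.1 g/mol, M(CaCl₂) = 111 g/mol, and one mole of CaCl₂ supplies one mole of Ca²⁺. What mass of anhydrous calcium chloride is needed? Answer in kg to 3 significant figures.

(a) Alkalinity to neutralize: (220 − 74) = 146 mg/L as CaCO₃ × 38,100 L = 5563 g as CaCO₃.
(a) Equivalents of H⁺ required: 5563 ÷ 50 g/eq = 111.3 eq = 111.3 mol HCl.
(a) Mass of HCl: 111.3 × 36.5 = 4061 g.
(a) Mass of 16.9% solution: 4061 / 0.169 = 24,030 g.
(a) Volume: 24,030 g ÷ 1.17 g/mL = 20,540 mL.

(b) Volume: 2190 m³ = 2,190,000 L.
(b) Hardness to add: (174 − 147) = 27 mg/L as CaCO₃ × 2,190,000 L = 59,130 g as CaCO₃.
(b) Moles of Ca²⁺ (1 mol Ca²⁺ ≡ 1 mol CaCO₃): 59,130 / 100.1 g/mol = 590.7 mol.
(b) Mass of CaCl₂: 590.7 × 111 = 65,570 g.

(a) 20.5 L; (b) 65.6 kg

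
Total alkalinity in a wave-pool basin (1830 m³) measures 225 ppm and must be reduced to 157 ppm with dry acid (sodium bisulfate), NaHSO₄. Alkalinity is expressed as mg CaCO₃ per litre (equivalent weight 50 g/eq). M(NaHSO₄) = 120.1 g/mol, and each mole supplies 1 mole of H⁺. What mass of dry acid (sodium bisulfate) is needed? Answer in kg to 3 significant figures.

299 kg

Volume: 1830 m³ = 1,830,000 L.
Alkalinity to neutralize: (225 − 157) = 68 mg/L as CaCO₃ × 1,830,000 L = 124,400 g as CaCO₃.
Equivalents of H⁺ required: 124,400 ÷ 50 g/eq = 2489 eq = 2489 mol NaHSO₄.
Mass of NaHSO₄: 2489 × 120.1 = 298,900 g.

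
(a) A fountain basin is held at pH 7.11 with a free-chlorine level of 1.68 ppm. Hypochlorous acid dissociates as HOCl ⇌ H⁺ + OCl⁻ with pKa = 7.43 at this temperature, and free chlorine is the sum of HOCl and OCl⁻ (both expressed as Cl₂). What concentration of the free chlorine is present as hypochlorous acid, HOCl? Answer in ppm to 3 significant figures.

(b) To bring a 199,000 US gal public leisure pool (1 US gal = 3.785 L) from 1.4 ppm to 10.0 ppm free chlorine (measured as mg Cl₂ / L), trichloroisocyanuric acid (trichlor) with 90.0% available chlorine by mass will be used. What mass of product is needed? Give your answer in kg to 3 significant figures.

(a) 1.14 ppm; (b) 7.20 kg

(a) [OCl⁻]/[HOCl] = 10^(pH − pKa) = 10^(7.11 − 7.43) = 10^-0.32 = 0.4786.
(a) Fraction as HOCl = 1 / (1 + 0.4786) = 0.6763.
(a) HOCl = 0.6763 × 1.68 ppm = 1.136 ppm.

(b) Volume: 199,000 US gal × 3.785 L/gal = 753,215 L.
(b) Chlorine deficit: 10.0 − 1.4 = 8.6 ppm = 8.6 mg/L as Cl₂.
(b) Cl₂ equivalent needed: 8.6 mg/L × 753,215 L = 6,478,000 mg = 6478 g.
(b) Product at 90.0% available chlorine: 6478 / 0.9 = 7197 g.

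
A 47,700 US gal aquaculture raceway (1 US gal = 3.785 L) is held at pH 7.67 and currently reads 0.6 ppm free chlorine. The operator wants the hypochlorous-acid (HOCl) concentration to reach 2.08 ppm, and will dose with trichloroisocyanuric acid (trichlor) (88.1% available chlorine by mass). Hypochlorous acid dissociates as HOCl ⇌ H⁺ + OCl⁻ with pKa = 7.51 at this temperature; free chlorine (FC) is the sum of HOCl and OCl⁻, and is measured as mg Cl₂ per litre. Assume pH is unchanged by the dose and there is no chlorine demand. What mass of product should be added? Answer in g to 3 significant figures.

919 g

Volume: 47,700 US gal × 3.785 L/gal = 180,544 L.
[OCl⁻]/[HOCl] = 10^(pH − pKa) = 10^(7.67 − 7.51) = 1.445; fraction as HOCl = 1/(1 + 1.445) = 0.4089.
Free chlorine required for 2.08 ppm HOCl: 2.08 / 0.4089 = 5.087 ppm.
FC to add: 5.087 − 0.6 = 4.487 mg/L as Cl₂.
Cl₂ equivalent: 4.487 mg/L × 180,544 L = 810 g.
Product at 88.1% available Cl: 810 / 0.881 = 919.4 g.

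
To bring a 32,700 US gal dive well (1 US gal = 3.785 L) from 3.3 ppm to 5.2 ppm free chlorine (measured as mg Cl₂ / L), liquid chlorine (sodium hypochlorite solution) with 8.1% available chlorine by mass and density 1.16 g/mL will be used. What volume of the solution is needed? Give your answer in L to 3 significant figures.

Volume: 32,700 US gal × 3.785 L/gal = 123,770 L.
Chlorine deficit: 5.2 − 3.3 = 1.9 ppm = 1.9 mg/L as Cl₂.
Cl₂ equivalent needed: 1.9 mg/L × 123,770 L = 235,200 mg = 235.2 g.
Product at 8.1% available chlorine: 235.2 / 0.081 = 2903 g.
Volume at density 1.16 g/mL: 2903 g ÷ 1.16 g/mL = 2503 mL.

2.50 L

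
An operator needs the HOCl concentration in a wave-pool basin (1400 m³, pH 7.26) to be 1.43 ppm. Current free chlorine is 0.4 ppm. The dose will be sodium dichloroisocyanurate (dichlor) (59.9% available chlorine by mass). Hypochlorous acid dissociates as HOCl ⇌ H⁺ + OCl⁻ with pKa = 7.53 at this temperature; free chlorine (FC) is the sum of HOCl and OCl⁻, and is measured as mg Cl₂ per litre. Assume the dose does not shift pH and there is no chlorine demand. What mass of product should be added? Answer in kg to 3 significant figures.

Volume: 1400 m³ = 1,400,000 L.
[OCl⁻]/[HOCl] = 10^(pH − pKa) = 10^(7.26 − 7.53) = 0.537; fraction as HOCl = 1/(1 + 0.537) = 0.6506.
Free chlorine required for 1.43 ppm HOCl: 1.43 / 0.6506 = 2.198 ppm.
FC to add: 2.198 − 0.4 = 1.798 mg/L as Cl₂.
Cl₂ equivalent: 1.798 mg/L × 1,400,000 L = 2517 g.
Product at 59.9% available Cl: 2517 / 0.599 = 4202 g.

4.20 kg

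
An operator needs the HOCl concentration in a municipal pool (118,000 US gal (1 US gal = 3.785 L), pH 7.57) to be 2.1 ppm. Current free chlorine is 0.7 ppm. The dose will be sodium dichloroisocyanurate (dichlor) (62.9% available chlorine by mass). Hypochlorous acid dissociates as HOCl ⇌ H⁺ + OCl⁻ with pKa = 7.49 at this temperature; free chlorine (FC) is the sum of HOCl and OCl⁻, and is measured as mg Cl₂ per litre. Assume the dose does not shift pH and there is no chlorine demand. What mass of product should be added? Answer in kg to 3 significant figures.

2.79 kg

Volume: 118,000 US gal × 3.785 L/gal = 446,630 L.
[OCl⁻]/[HOCl] = 10^(pH − pKa) = 10^(7.57 − 7.49) = 1.202; fraction as HOCl = 1/(1 + 1.202) = 0.4541.
Free chlorine required for 2.1 ppm HOCl: 2.1 / 0.4541 = 4.625 ppm.
FC to add: 4.625 − 0.7 = 3.925 mg/L as Cl₂.
Cl₂ equivalent: 3.925 mg/L × 446,630 L = 1753 g.
Product at 62.9% available Cl: 1753 / 0.629 = 2787 g.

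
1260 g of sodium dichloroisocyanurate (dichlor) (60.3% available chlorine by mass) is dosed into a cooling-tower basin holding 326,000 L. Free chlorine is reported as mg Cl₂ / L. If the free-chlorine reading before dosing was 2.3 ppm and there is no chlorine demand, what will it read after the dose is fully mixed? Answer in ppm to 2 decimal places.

4.63 ppm

Available chlorine delivered: 1260 g × 0.603 = 759.8 g as Cl₂.
Concentration rise: 759.8 g / 326,000 L = 2.331 mg/L = 2.33 ppm.
Final FC: 2.3 + 2.33 = 4.63 ppm.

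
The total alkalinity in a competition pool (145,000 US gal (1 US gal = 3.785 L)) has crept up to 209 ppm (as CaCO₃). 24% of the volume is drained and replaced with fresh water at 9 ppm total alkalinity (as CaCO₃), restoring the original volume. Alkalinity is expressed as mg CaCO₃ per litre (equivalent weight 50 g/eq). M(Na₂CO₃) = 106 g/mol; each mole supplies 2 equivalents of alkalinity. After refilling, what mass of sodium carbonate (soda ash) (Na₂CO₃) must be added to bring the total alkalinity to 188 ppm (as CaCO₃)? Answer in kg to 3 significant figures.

15.7 kg

Volume: 145,000 US gal × 3.785 L/gal = 548,825 L.
After draining 24% and refilling: 209 × 0.76 + 9 × 0.24 = 161 ppm.
Deficit to target: 188 − 161 = 27 mg/L.
As CaCO₃: 27 mg/L × 548,825 L = 14,820 g; ÷ 50 g/eq ÷ 2 = 148.2 mol Na₂CO₃.
Mass: 148.2 × 106 = 15,710 g.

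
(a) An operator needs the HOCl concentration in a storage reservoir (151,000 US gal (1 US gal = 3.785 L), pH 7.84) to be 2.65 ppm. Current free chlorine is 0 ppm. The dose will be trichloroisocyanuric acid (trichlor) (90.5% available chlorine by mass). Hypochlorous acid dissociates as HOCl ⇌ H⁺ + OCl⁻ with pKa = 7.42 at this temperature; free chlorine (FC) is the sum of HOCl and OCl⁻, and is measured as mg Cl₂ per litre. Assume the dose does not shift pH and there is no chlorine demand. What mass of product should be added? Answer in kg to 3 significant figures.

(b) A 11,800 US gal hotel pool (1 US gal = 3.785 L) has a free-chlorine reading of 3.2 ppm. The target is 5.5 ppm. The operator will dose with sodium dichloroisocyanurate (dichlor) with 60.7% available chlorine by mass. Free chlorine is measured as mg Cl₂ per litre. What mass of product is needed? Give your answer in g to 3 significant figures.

(a) Volume: 151,000 US gal × 3.785 L/gal = 571,535 L.
(a) [OCl⁻]/[HOCl] = 10^(pH − pKa) = 10^(7.84 − 7.42) = 2.63; fraction as HOCl = 1/(1 + 2.63) = 0.2755.
(a) Free chlorine required for 2.65 ppm HOCl: 2.65 / 0.2755 = 9.62 ppm.
(a) FC to add: 9.62 − 0 = 9.62 mg/L as Cl₂.
(a) Cl₂ equivalent: 9.62 mg/L × 571,535 L = 5498 g.
(a) Product at 90.5% available Cl: 5498 / 0.905 = 6075 g.

(b) Volume: 11,800 US gal × 3.785 L/gal = 44,663 L.
(b) Chlorine deficit: 5.5 − 3.2 = 2.3 ppm = 2.3 mg/L as Cl₂.
(b) Cl₂ equivalent needed: 2.3 mg/L × 44,663 L = 102,700 mg = 102.7 g.
(b) Product at 60.7% available chlorine: 102.7 / 0.607 = 169.2 g.

(a) 6.08 kg; (b) 169 g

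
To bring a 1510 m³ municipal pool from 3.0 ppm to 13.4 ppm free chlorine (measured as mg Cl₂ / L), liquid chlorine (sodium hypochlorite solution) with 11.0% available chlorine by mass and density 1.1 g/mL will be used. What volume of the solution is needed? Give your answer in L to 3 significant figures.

130 L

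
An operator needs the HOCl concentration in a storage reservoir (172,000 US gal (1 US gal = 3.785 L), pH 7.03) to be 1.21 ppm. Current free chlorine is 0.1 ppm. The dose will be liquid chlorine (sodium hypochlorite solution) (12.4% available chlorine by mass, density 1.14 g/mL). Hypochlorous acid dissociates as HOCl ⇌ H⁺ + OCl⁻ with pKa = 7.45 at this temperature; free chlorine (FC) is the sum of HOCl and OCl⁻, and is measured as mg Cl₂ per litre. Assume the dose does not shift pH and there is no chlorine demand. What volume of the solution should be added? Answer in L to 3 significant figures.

Volume: 172,000 US gal × 3.785 L/gal = 651,020 L.
[OCl⁻]/[HOCl] = 10^(pH − pKa) = 10^(7.03 − 7.45) = 0.3802; fraction as HOCl = 1/(1 + 0.3802) = 0.7245.
Free chlorine required for 1.21 ppm HOCl: 1.21 / 0.7245 = 1.67 ppm.
FC to add: 1.67 − 0.1 = 1.57 mg/L as Cl₂.
Cl₂ equivalent: 1.57 mg/L × 651,020 L = 1022 g.
Product at 12.4% available Cl: 1022 / 0.124 = 8243 g.
Volume: 8243 g ÷ 1.14 g/mL = 7231 mL.

7.23 L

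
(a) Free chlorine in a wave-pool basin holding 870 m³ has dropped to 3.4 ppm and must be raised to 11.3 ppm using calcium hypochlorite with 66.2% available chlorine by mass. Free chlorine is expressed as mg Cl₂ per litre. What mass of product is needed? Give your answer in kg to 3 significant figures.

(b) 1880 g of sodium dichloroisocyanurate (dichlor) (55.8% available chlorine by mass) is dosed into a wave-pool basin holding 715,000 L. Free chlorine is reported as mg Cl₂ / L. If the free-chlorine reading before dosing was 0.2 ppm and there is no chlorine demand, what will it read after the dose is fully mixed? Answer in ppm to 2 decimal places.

(a) 10.4 kg; (b) 1.67 ppm

(a) Volume: 870 m³ = 870,000 L.
(a) Chlorine deficit: 11.3 − 3.4 = 7.9 ppm = 7.9 mg/L as Cl₂.
(a) Cl₂ equivalent needed: 7.9 mg/L × 870,000 L = 6,873,000 mg = 6873 g.
(a) Product at 66.2% available chlorine: 6873 / 0.662 = 10,380 g.

(b) Available chlorine delivered: 1880 g × 0.558 = 1049 g as Cl₂.
(b) Concentration rise: 1049 g / 715,000 L = 1.467 mg/L = 1.47 ppm.
(b) Final FC: 0.2 + 1.47 = 1.67 ppm.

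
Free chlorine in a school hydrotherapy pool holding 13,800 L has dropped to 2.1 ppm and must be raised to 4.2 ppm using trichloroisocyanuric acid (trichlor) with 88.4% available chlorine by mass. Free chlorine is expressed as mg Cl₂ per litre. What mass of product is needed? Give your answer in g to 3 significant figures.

32.8 g

Chlorine deficit: 4.2 − 2.1 = 2.1 ppm = 2.1 mg/L as Cl₂.
Cl₂ equivalent needed: 2.1 mg/L × 13,800 L = 28,980 mg = 28.98 g.
Product at 88.4% available chlorine: 28.98 / 0.884 = 32.78 g.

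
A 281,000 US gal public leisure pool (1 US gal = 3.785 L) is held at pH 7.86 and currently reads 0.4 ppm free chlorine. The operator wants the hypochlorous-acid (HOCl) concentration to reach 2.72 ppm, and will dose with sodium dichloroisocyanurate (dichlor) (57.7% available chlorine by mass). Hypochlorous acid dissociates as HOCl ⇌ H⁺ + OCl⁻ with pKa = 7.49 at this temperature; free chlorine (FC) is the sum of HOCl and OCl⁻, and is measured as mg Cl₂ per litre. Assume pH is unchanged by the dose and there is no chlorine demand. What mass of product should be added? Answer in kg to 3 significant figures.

16.0 kg

Volume: 281,000 US gal × 3.785 L/gal = 1,063,585 L.
[OCl⁻]/[HOCl] = 10^(pH − pKa) = 10^(7.86 − 7.49) = 2.344; fraction as HOCl = 1/(1 + 2.344) = 0.299.
Free chlorine required for 2.72 ppm HOCl: 2.72 / 0.299 = 9.096 ppm.
FC to add: 9.096 − 0.4 = 8.696 mg/L as Cl₂.
Cl₂ equivalent: 8.696 mg/L × 1,063,585 L = 9249 g.
Product at 57.7% available Cl: 9249 / 0.577 = 16,030 g.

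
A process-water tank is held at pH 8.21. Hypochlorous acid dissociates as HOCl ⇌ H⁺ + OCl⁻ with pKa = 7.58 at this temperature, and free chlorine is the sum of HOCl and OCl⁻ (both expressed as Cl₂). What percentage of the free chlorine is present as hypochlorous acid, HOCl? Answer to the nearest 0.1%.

19.0%

[OCl⁻]/[HOCl] = 10^(pH − pKa) = 10^(8.21 − 7.58) = 10^0.63 = 4.266.
Fraction as HOCl = 1 / (1 + 4.266) = 0.1899.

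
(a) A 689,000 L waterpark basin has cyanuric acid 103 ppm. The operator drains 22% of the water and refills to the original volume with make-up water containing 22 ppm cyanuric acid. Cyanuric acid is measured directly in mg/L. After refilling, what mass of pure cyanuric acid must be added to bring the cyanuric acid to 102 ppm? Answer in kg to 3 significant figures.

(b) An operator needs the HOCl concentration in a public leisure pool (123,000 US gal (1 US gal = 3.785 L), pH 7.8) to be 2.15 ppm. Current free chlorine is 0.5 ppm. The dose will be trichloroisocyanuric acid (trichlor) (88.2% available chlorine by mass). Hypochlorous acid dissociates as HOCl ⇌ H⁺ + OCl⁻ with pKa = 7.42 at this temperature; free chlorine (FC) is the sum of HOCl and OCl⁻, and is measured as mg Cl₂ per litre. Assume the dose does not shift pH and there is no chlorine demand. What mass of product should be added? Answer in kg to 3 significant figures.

(a) 11.6 kg; (b) 3.59 kg

(a) After draining 22% and refilling: 103 × 0.78 + 22 × 0.22 = 85.18 ppm.
(a) Deficit to target: 102 − 85.18 = 16.82 mg/L.
(a) Mass: 16.82 mg/L × 689,000 L = 11,590 g cyanuric acid.

(b) Volume: 123,000 US gal × 3.785 L/gal = 465,555 L.
(b) [OCl⁻]/[HOCl] = 10^(pH − pKa) = 10^(7.8 − 7.42) = 2.399; fraction as HOCl = 1/(1 + 2.399) = 0.2942.
(b) Free chlorine required for 2.15 ppm HOCl: 2.15 / 0.2942 = 7.307 ppm.
(b) FC to add: 7.307 − 0.5 = 6.807 mg/L as Cl₂.
(b) Cl₂ equivalent: 6.807 mg/L × 465,555 L = 3169 g.
(b) Product at 88.2% available Cl: 3169 / 0.882 = 3593 g.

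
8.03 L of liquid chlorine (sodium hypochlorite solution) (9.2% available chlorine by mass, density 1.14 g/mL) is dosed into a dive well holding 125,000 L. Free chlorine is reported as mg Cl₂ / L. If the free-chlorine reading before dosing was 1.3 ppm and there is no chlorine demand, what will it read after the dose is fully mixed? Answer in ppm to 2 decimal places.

Mass of solution: 8.03 L × 1000 mL/L × 1.14 g/mL = 9154 g.
Available chlorine delivered: 9154 g × 0.092 = 842.2 g as Cl₂.
Concentration rise: 842.2 g / 125,000 L = 6.737 mg/L = 6.74 ppm.
Final FC: 1.3 + 6.74 = 8.04 ppm.

8.04 ppm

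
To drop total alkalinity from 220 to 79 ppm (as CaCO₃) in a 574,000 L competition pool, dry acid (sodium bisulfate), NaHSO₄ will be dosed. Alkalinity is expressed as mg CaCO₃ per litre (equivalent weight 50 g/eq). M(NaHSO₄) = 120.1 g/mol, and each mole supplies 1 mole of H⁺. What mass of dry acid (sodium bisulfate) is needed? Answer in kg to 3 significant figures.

194 kg

Alkalinity to neutralize: (220 − 79) = 141 mg/L as CaCO₃ × 574,000 L = 80,930 g as CaCO₃.
Equivalents of H⁺ required: 80,930 ÷ 50 g/eq = 1619 eq = 1619 mol NaHSO₄.
Mass of NaHSO₄: 1619 × 120.1 = 194,400 g.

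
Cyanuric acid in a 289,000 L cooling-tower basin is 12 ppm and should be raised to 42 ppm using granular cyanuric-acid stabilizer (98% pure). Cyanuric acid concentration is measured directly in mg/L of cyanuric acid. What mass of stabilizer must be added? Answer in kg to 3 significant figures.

CYA to add: (42 − 12) = 30 mg/L × 289,000 L = 8670 g cyanuric acid.
At 98% purity: 8670 / 0.98 = 8847 g product.

8.85 kg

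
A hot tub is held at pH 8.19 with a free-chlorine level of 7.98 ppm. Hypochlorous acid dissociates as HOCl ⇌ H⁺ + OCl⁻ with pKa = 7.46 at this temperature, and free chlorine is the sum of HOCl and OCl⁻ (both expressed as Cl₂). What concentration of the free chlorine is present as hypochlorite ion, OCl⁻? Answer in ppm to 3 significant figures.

6.73 ppm

[OCl⁻]/[HOCl] = 10^(pH − pKa) = 10^(8.19 − 7.46) = 10^0.73 = 5.37.
Fraction as HOCl = 1 / (1 + 5.37) = 0.157.
OCl⁻ = (1 − 0.157) × 7.98 ppm = 6.727 ppm.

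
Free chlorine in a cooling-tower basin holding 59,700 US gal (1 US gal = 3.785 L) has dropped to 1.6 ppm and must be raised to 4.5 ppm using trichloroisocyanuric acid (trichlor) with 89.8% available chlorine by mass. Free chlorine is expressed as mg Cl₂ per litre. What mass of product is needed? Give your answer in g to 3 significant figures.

730 g

Volume: 59,700 US gal × 3.785 L/gal = 225,964 L.
Chlorine deficit: 4.5 − 1.6 = 2.9 ppm = 2.9 mg/L as Cl₂.
Cl₂ equivalent needed: 2.9 mg/L × 225,964 L = 655,300 mg = 655.3 g.
Product at 89.8% available chlorine: 655.3 / 0.898 = 729.7 g.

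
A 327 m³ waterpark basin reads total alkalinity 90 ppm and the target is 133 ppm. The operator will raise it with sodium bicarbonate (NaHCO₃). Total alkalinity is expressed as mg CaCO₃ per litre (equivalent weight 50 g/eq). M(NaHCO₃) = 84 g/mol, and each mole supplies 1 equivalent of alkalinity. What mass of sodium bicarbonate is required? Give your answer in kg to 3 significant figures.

Volume: 327 m³ = 327,000 L.
Alkalinity to add: (133 − 90) = 43 mg/L as CaCO₃ × 327,000 L = 14,060 g as CaCO₃.
Equivalents: 14,060 g ÷ 50 g/eq = 281.2 eq.
NaHCO₃ supplies 1 eq per mole → 281.2 mol.
Mass: 281.2 mol × 84 g/mol = 23,620 g.

23.6 kg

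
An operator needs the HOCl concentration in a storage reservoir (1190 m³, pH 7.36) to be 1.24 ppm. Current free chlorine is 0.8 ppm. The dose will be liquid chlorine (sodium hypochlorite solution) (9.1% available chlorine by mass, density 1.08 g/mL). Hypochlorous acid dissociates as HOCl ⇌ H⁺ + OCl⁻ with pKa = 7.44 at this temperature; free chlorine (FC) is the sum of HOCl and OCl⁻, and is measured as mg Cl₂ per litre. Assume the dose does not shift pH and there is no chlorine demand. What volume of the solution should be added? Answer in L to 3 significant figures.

Volume: 1190 m³ = 1,190,000 L.
[OCl⁻]/[HOCl] = 10^(pH − pKa) = 10^(7.36 − 7.44) = 0.8318; fraction as HOCl = 1/(1 + 0.8318) = 0.5459.
Free chlorine required for 1.24 ppm HOCl: 1.24 / 0.5459 = 2.271 ppm.
FC to add: 2.271 − 0.8 = 1.471 mg/L as Cl₂.
Cl₂ equivalent: 1.471 mg/L × 1,190,000 L = 1751 g.
Product at 9.1% available Cl: 1751 / 0.091 = 19,240 g.
Volume: 19,240 g ÷ 1.08 g/mL = 17,820 mL.

17.8 L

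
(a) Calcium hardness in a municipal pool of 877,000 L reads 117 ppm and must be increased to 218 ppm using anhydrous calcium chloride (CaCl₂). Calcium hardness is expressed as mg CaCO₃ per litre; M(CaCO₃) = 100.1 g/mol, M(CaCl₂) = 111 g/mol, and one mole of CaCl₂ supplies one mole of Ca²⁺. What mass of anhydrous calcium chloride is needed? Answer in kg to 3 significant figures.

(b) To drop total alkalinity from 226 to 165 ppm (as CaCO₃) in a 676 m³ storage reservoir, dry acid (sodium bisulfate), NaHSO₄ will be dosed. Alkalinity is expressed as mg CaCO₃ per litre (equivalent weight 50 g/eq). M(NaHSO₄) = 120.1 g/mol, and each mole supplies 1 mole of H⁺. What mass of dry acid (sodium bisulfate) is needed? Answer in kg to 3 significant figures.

(a) 98.2 kg; (b) 99.0 kg

(a) Hardness to add: (218 − 117) = 101 mg/L as CaCO₃ × 877,000 L = 88,580 g as CaCO₃.
(a) Moles of Ca²⁺ (1 mol Ca²⁺ ≡ 1 mol CaCO₃): 88,580 / 100.1 g/mol = 884.9 mol.
(a) Mass of CaCl₂: 884.9 × 111 = 98,220 g.

(b) Volume: 676 m³ = 676,000 L.
(b) Alkalinity to neutralize: (226 − 165) = 61 mg/L as CaCO₃ × 676,000 L = 41,240 g as CaCO₃.
(b) Equivalents of H⁺ required: 41,240 ÷ 50 g/eq = 824.7 eq = 824.7 mol NaHSO₄.
(b) Mass of NaHSO₄: 824.7 × 120.1 = 99,050 g.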